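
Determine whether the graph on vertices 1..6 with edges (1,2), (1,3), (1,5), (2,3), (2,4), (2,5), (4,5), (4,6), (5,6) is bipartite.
No (odd cycle of length 3: 2 -> 1 -> 5 -> 2)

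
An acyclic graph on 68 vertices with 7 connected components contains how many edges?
61 (Each of the 7 component trees on V_i vertices has V_i - 1 edges; summing gives V - C = 68 - 7 = 61)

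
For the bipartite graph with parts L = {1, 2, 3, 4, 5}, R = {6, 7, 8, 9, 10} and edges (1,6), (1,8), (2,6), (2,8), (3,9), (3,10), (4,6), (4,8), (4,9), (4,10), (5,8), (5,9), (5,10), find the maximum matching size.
4 (matching: (1,8), (2,6), (3,10), (4,9); upper bound min(|L|,|R|) = min(5,5) = 5)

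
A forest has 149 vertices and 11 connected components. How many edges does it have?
138 (Each of the 11 component trees on V_i vertices has V_i - 1 edges; summing gives V - C = 149 - 11 = 138)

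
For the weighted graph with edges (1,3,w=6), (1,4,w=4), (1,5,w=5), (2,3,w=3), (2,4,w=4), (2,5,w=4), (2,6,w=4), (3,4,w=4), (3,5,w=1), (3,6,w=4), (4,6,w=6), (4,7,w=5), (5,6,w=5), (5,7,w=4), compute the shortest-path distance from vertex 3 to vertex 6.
4 (path: 3 -> 6; weights 4 = 4)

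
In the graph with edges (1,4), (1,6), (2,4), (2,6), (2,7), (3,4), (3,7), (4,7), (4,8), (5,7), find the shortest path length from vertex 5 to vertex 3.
2 (path: 5 -> 7 -> 3, 2 edges)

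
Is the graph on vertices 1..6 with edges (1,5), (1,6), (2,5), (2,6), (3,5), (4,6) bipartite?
Yes. Partition: {1, 2, 3, 4}, {5, 6}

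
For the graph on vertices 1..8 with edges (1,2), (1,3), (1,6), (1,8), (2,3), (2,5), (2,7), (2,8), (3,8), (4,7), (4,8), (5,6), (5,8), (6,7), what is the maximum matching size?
4 (matching: (1,6), (2,3), (4,7), (5,8); upper bound floor(n/2) = floor(8/2) = 4)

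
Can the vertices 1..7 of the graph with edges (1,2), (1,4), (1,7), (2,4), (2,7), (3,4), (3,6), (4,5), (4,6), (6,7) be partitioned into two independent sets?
No (odd cycle of length 3: 7 -> 1 -> 2 -> 7)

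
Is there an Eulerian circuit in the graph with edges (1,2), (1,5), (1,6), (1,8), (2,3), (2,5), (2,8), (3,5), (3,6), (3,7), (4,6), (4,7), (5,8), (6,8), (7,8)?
No (2 vertices have odd degree: {7, 8}; Eulerian circuit requires 0)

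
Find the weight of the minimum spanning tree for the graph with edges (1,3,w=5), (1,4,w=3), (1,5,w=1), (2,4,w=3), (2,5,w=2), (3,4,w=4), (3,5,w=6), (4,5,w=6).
10 (MST edges: (1,4,w=3), (1,5,w=1), (2,5,w=2), (3,4,w=4); sum of weights 3 + 1 + 2 + 4 = 10)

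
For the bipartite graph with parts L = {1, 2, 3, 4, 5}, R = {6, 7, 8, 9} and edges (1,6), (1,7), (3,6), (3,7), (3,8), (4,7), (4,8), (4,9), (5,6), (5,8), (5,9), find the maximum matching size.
4 (matching: (1,7), (3,8), (4,9), (5,6); upper bound min(|L|,|R|) = min(5,4) = 4)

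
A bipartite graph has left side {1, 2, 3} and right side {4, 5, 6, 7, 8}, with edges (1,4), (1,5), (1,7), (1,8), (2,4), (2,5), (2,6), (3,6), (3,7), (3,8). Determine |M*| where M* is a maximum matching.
3 (matching: (1,8), (2,6), (3,7); upper bound min(|L|,|R|) = min(3,5) = 3)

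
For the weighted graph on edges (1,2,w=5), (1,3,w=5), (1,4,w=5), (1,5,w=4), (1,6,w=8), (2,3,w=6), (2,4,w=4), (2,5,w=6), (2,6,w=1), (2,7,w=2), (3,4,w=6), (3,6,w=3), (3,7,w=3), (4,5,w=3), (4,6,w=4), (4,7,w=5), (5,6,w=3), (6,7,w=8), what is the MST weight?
16 (MST edges: (1,5,w=4), (2,6,w=1), (2,7,w=2), (3,6,w=3), (4,5,w=3), (5,6,w=3); sum of weights 4 + 1 + 2 + 3 + 3 + 3 = 16)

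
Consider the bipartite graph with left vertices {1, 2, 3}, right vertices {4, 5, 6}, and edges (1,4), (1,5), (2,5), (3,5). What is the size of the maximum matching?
2 (matching: (1,4), (2,5); upper bound min(|L|,|R|) = min(3,3) = 3)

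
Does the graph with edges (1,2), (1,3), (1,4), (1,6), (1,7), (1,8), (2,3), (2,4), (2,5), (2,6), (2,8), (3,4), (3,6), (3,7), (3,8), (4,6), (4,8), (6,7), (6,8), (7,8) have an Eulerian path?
Yes (the graph is connected and exactly 2 vertices have odd degree: {4, 5}; any Eulerian path must start and end at those)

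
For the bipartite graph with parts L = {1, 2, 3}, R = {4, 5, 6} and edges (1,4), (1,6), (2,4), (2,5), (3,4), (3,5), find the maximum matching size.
3 (matching: (1,6), (2,5), (3,4); upper bound min(|L|,|R|) = min(3,3) = 3)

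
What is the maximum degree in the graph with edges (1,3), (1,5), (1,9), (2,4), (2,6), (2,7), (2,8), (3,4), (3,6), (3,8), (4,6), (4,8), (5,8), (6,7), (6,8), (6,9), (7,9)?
6 (attained at vertex 6)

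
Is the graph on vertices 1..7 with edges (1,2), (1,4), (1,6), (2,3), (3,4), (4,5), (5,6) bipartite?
Yes. Partition: {1, 3, 5, 7}, {2, 4, 6}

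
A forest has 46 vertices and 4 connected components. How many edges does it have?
42 (Each of the 4 component trees on V_i vertices has V_i - 1 edges; summing gives V - C = 46 - 4 = 42)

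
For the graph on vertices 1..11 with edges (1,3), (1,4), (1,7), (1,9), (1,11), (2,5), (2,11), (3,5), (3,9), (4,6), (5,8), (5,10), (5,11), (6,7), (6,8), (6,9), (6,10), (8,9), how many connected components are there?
1 (components: {1, 2, 3, 4, 5, 6, 7, 8, 9, 10, 11})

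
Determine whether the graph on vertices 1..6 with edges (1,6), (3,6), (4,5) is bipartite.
Yes. Partition: {1, 2, 3, 4}, {5, 6}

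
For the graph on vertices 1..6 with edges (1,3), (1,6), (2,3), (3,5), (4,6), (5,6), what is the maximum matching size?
2 (matching: (3,5), (4,6); upper bound floor(n/2) = floor(6/2) = 3)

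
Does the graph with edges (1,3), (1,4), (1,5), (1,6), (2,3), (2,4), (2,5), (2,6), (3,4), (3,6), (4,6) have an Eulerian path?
Yes — and in fact it has an Eulerian circuit (the graph is connected and all 6 vertices have even degree)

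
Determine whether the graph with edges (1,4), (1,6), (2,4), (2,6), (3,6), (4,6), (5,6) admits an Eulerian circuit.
No (4 vertices have odd degree: {3, 4, 5, 6}; Eulerian circuit requires 0)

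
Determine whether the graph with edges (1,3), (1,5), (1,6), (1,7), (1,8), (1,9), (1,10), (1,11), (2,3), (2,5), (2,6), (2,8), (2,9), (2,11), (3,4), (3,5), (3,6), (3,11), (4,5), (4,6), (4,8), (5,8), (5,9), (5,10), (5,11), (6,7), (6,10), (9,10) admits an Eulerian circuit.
Yes (the graph is connected and all 11 vertices have even degree)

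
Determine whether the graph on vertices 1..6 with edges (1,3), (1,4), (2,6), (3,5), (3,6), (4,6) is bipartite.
Yes. Partition: {1, 5, 6}, {2, 3, 4}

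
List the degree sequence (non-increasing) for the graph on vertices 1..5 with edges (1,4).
[1, 1, 0, 0, 0] (degrees: deg(1)=1, deg(2)=0, deg(3)=0, deg(4)=1, deg(5)=0)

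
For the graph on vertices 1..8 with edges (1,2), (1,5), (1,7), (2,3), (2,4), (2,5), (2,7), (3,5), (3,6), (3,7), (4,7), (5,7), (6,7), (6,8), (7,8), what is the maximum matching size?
4 (matching: (1,5), (2,4), (3,6), (7,8); upper bound floor(n/2) = floor(8/2) = 4)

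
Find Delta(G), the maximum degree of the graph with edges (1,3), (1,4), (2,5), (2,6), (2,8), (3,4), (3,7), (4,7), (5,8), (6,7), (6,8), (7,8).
4 (attained at vertices 7, 8)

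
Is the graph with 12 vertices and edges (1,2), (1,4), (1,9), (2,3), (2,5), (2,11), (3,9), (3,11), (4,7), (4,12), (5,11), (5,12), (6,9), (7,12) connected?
No, it has 3 components: {1, 2, 3, 4, 5, 6, 7, 9, 11, 12}, {8}, {10}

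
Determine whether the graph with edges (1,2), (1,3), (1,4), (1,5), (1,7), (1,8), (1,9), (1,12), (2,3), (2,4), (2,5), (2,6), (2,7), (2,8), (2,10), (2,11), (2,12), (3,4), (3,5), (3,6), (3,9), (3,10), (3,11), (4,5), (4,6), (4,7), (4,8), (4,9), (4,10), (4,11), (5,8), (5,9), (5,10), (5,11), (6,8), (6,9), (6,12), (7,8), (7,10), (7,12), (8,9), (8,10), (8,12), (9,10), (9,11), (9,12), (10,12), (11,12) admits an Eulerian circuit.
No (2 vertices have odd degree: {8, 9}; Eulerian circuit requires 0)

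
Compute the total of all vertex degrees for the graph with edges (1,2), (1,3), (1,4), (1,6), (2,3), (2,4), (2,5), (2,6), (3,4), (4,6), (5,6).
22 (handshake: sum of degrees = 2|E| = 2 x 11 = 22)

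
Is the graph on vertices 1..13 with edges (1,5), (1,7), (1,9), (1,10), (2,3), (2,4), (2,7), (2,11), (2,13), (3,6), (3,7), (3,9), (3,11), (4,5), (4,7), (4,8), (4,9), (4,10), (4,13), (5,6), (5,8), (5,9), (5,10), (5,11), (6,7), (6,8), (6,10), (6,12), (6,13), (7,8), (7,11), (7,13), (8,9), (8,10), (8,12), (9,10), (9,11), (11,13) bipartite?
No (odd cycle of length 3: 5 -> 1 -> 10 -> 5)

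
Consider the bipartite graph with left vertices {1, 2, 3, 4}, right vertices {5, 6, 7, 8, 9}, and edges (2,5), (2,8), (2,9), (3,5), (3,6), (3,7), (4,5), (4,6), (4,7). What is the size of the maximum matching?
3 (matching: (2,9), (3,7), (4,6); upper bound min(|L|,|R|) = min(4,5) = 4)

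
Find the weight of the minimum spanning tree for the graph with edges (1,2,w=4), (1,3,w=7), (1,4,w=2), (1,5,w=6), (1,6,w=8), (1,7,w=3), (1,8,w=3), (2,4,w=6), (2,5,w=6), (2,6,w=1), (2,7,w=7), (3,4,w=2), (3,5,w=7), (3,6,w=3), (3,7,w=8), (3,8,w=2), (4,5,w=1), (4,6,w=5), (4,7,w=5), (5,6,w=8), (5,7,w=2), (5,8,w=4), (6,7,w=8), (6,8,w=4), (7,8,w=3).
13 (MST edges: (1,4,w=2), (2,6,w=1), (3,4,w=2), (3,6,w=3), (3,8,w=2), (4,5,w=1), (5,7,w=2); sum of weights 2 + 1 + 2 + 3 + 2 + 1 + 2 = 13)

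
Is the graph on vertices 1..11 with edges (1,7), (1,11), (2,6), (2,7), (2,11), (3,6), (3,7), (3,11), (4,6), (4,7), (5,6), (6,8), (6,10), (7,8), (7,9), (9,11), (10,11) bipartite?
Yes. Partition: {1, 2, 3, 4, 5, 8, 9, 10}, {6, 7, 11}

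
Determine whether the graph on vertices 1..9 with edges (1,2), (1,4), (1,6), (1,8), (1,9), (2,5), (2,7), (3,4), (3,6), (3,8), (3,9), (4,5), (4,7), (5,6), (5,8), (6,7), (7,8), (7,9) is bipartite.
Yes. Partition: {1, 3, 5, 7}, {2, 4, 6, 8, 9}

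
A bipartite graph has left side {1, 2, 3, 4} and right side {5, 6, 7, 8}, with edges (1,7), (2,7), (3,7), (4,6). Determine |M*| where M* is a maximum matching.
2 (matching: (1,7), (4,6); upper bound min(|L|,|R|) = min(4,4) = 4)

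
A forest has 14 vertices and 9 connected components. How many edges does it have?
5 (Each of the 9 component trees on V_i vertices has V_i - 1 edges; summing gives V - C = 14 - 9 = 5)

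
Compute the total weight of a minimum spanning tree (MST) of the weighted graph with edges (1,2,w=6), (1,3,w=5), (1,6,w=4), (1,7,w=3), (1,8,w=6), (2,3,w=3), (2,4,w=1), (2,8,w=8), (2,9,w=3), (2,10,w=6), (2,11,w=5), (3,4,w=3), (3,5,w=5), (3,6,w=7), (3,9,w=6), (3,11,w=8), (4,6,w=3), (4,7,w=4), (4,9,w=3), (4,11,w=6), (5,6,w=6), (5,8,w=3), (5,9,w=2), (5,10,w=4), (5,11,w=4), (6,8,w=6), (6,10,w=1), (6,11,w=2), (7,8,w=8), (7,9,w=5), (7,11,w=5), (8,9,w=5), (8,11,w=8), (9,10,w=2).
24 (MST edges: (1,6,w=4), (1,7,w=3), (2,3,w=3), (2,4,w=1), (2,9,w=3), (5,8,w=3), (5,9,w=2), (6,10,w=1), (6,11,w=2), (9,10,w=2); sum of weights 4 + 3 + 3 + 1 + 3 + 3 + 2 + 1 + 2 + 2 = 24)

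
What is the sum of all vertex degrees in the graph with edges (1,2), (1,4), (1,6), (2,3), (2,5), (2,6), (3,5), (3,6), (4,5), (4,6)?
20 (handshake: sum of degrees = 2|E| = 2 x 10 = 20)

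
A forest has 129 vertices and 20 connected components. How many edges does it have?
109 (Each of the 20 component trees on V_i vertices has V_i - 1 edges; summing gives V - C = 129 - 20 = 109)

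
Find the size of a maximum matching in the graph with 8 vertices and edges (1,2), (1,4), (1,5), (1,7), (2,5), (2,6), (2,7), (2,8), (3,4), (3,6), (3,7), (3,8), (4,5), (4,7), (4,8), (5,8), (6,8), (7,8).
4 (matching: (1,7), (2,5), (3,4), (6,8); upper bound floor(n/2) = floor(8/2) = 4)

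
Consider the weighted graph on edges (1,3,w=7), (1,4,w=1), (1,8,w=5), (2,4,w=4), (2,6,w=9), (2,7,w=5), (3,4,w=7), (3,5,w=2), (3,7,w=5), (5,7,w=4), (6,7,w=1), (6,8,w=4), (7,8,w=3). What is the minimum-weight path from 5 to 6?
5 (path: 5 -> 7 -> 6; weights 4 + 1 = 5)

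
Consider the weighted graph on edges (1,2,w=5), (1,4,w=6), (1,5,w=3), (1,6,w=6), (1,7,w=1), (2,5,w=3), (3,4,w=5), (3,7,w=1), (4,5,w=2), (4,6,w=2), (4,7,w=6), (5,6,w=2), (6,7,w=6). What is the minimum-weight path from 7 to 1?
1 (path: 7 -> 1; weights 1 = 1)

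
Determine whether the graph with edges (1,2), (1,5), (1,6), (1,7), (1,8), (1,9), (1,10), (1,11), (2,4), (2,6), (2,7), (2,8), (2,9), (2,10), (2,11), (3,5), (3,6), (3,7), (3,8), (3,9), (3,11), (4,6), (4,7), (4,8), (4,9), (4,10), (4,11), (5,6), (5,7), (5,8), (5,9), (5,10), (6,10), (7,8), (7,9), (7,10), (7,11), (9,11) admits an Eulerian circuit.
No (4 vertices have odd degree: {4, 5, 7, 9}; Eulerian circuit requires 0)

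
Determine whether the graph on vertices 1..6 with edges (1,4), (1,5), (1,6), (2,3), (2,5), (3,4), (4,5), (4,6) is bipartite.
No (odd cycle of length 3: 4 -> 1 -> 6 -> 4)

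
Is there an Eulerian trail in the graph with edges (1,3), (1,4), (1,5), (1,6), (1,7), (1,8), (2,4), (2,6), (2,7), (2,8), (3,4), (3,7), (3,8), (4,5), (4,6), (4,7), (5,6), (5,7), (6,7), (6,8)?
Yes — and in fact it has an Eulerian circuit (the graph is connected and all 8 vertices have even degree)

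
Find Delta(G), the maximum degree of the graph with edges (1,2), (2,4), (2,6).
3 (attained at vertex 2)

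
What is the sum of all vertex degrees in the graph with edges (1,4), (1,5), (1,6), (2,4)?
8 (handshake: sum of degrees = 2|E| = 2 x 4 = 8)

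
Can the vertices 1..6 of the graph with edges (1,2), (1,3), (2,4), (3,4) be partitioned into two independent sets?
Yes. Partition: {1, 4, 5, 6}, {2, 3}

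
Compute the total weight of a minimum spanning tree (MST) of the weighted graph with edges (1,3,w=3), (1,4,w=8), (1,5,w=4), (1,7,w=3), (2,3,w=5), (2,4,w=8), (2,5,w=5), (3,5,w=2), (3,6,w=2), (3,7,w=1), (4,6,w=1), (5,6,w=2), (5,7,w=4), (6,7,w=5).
14 (MST edges: (1,3,w=3), (2,5,w=5), (3,5,w=2), (3,6,w=2), (3,7,w=1), (4,6,w=1); sum of weights 3 + 5 + 2 + 2 + 1 + 1 = 14)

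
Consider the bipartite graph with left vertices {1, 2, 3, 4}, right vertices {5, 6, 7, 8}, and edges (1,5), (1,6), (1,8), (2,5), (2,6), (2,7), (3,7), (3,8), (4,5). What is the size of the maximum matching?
4 (matching: (1,8), (2,6), (3,7), (4,5); upper bound min(|L|,|R|) = min(4,4) = 4)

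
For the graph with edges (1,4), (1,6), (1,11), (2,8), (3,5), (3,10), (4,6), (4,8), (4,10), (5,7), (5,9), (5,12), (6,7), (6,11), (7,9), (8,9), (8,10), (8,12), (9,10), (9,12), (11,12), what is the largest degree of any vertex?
5 (attained at vertices 8, 9)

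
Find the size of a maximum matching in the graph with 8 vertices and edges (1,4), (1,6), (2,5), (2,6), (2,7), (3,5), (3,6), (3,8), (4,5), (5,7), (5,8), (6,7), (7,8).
4 (matching: (1,4), (2,5), (3,8), (6,7); upper bound floor(n/2) = floor(8/2) = 4)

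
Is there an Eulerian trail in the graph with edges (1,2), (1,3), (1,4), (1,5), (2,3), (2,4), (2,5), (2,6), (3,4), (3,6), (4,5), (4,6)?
No (4 vertices have odd degree: {2, 4, 5, 6}; Eulerian path requires 0 or 2)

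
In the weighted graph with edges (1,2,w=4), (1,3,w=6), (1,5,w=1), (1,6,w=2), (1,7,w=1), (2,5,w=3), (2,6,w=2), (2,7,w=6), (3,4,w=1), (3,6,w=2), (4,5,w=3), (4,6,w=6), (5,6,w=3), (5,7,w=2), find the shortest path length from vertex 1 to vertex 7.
1 (path: 1 -> 7; weights 1 = 1)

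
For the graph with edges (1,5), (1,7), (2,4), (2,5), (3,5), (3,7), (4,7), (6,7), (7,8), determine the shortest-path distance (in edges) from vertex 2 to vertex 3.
2 (path: 2 -> 5 -> 3, 2 edges)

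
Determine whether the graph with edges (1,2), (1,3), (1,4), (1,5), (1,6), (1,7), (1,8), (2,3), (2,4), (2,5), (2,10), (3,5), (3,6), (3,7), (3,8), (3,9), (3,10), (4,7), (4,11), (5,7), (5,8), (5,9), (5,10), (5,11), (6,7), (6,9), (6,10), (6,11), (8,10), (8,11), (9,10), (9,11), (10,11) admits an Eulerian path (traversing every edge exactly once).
No (6 vertices have odd degree: {1, 2, 7, 8, 9, 10}; Eulerian path requires 0 or 2)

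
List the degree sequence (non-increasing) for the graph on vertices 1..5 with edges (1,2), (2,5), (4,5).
[2, 2, 1, 1, 0] (degrees: deg(1)=1, deg(2)=2, deg(3)=0, deg(4)=1, deg(5)=2)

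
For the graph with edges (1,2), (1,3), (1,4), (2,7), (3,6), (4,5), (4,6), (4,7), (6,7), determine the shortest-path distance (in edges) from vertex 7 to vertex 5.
2 (path: 7 -> 4 -> 5, 2 edges)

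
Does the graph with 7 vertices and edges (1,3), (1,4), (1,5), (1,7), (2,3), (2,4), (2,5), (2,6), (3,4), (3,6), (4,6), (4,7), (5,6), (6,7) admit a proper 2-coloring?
No (odd cycle of length 3: 4 -> 1 -> 3 -> 4)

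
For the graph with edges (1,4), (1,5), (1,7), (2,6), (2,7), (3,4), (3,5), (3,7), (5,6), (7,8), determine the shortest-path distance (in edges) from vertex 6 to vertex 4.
3 (path: 6 -> 5 -> 1 -> 4, 3 edges)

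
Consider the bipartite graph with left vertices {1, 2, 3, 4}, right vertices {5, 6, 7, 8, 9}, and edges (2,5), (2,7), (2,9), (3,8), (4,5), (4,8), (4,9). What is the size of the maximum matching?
3 (matching: (2,7), (3,8), (4,9); upper bound min(|L|,|R|) = min(4,5) = 4)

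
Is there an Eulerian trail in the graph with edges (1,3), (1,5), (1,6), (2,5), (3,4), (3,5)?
No (6 vertices have odd degree: {1, 2, 3, 4, 5, 6}; Eulerian path requires 0 or 2)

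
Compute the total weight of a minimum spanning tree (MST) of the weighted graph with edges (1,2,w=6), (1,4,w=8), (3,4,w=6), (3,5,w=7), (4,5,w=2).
22 (MST edges: (1,2,w=6), (1,4,w=8), (3,4,w=6), (4,5,w=2); sum of weights 6 + 8 + 6 + 2 = 22)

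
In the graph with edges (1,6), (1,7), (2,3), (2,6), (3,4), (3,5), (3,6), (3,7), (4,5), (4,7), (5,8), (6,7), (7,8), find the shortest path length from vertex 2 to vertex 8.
3 (path: 2 -> 3 -> 7 -> 8, 3 edges)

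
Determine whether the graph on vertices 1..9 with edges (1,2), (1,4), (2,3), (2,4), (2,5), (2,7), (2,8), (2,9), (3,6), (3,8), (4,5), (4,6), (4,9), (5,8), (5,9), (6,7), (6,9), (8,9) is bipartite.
No (odd cycle of length 3: 2 -> 1 -> 4 -> 2)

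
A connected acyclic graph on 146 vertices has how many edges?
145 (A tree on V vertices has V - 1 edges, so 146 - 1 = 145)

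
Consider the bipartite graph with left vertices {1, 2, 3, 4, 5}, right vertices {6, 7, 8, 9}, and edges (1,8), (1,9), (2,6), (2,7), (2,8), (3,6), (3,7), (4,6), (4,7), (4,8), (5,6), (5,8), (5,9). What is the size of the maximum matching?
4 (matching: (1,9), (2,8), (3,7), (4,6); upper bound min(|L|,|R|) = min(5,4) = 4)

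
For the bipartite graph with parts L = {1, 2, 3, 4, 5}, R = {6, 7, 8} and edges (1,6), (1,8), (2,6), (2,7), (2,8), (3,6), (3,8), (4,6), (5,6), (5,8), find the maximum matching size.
3 (matching: (1,8), (2,7), (3,6); upper bound min(|L|,|R|) = min(5,3) = 3)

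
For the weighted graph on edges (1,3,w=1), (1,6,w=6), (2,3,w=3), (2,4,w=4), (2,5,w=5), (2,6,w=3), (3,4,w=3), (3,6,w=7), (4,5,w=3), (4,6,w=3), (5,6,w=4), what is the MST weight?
13 (MST edges: (1,3,w=1), (2,3,w=3), (2,6,w=3), (3,4,w=3), (4,5,w=3); sum of weights 1 + 3 + 3 + 3 + 3 = 13)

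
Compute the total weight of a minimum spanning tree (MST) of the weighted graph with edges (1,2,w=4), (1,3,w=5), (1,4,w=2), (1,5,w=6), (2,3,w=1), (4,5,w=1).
8 (MST edges: (1,2,w=4), (1,4,w=2), (2,3,w=1), (4,5,w=1); sum of weights 4 + 2 + 1 + 1 = 8)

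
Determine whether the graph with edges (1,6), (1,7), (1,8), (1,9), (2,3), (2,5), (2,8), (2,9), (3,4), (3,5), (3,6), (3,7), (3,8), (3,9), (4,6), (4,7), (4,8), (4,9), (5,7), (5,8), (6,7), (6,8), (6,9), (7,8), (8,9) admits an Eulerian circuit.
No (2 vertices have odd degree: {3, 4}; Eulerian circuit requires 0)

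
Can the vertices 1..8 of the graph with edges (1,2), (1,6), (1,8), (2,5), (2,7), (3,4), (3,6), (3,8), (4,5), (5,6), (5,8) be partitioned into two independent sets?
Yes. Partition: {1, 3, 5, 7}, {2, 4, 6, 8}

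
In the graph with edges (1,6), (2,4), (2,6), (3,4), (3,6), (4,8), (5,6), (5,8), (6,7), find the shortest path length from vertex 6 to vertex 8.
2 (path: 6 -> 5 -> 8, 2 edges)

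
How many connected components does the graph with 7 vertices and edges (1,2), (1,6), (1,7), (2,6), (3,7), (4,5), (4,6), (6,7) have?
1 (components: {1, 2, 3, 4, 5, 6, 7})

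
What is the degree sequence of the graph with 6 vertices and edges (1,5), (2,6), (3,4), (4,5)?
[2, 2, 1, 1, 1, 1] (degrees: deg(1)=1, deg(2)=1, deg(3)=1, deg(4)=2, deg(5)=2, deg(6)=1)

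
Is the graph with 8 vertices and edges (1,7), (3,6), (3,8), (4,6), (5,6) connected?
No, it has 3 components: {1, 7}, {2}, {3, 4, 5, 6, 8}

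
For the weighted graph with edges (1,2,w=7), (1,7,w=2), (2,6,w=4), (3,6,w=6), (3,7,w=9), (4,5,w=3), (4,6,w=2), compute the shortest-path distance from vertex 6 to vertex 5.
5 (path: 6 -> 4 -> 5; weights 2 + 3 = 5)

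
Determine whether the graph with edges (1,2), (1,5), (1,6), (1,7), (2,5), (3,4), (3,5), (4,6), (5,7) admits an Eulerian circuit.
Yes (the graph is connected and all 7 vertices have even degree)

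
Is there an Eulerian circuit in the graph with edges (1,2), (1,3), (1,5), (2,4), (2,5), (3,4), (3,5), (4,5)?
No (4 vertices have odd degree: {1, 2, 3, 4}; Eulerian circuit requires 0)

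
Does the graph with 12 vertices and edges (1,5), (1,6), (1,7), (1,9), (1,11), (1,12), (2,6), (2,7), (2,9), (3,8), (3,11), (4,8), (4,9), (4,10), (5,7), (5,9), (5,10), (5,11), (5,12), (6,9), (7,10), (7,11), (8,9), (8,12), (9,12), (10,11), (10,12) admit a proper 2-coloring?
No (odd cycle of length 3: 12 -> 1 -> 9 -> 12)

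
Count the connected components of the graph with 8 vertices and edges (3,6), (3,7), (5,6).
5 (components: {1}, {2}, {3, 5, 6, 7}, {4}, {8})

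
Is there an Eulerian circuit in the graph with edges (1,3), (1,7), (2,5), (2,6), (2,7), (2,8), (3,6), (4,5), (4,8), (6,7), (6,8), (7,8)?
Yes (the graph is connected and all 8 vertices have even degree)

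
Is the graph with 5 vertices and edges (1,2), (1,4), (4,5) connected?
No, it has 2 components: {1, 2, 4, 5}, {3}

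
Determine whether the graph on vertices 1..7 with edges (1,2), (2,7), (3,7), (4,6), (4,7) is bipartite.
Yes. Partition: {1, 5, 6, 7}, {2, 3, 4}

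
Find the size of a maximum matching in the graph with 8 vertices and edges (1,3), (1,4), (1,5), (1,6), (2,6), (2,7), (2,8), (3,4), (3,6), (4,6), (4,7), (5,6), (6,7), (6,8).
4 (matching: (1,5), (2,7), (3,4), (6,8); upper bound floor(n/2) = floor(8/2) = 4)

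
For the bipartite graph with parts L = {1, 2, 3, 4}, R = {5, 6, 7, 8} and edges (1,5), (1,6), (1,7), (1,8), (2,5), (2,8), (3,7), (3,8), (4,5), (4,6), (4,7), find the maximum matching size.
4 (matching: (1,8), (2,5), (3,7), (4,6); upper bound min(|L|,|R|) = min(4,4) = 4)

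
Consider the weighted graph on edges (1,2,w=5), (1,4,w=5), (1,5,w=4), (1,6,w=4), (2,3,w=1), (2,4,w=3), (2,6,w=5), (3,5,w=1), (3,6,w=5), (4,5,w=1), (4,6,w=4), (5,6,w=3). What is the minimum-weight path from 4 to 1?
5 (path: 4 -> 1; weights 5 = 5)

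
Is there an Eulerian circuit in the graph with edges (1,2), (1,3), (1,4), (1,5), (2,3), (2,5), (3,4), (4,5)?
No (4 vertices have odd degree: {2, 3, 4, 5}; Eulerian circuit requires 0)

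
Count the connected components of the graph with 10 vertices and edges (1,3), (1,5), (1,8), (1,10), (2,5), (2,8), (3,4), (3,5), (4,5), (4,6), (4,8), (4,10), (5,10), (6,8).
3 (components: {1, 2, 3, 4, 5, 6, 8, 10}, {7}, {9})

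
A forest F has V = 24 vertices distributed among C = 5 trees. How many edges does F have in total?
19 (Each of the 5 component trees on V_i vertices has V_i - 1 edges; summing gives V - C = 24 - 5 = 19)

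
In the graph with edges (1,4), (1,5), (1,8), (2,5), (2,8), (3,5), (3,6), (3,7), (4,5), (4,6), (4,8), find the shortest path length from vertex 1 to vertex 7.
3 (path: 1 -> 5 -> 3 -> 7, 3 edges)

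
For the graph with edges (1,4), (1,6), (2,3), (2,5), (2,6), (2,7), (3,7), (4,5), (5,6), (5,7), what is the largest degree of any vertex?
4 (attained at vertices 2, 5)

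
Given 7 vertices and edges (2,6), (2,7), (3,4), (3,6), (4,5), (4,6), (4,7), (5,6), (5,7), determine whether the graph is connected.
No, it has 2 components: {1}, {2, 3, 4, 5, 6, 7}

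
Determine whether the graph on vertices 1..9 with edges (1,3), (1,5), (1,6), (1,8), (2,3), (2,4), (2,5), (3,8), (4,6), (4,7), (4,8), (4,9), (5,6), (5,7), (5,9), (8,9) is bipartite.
No (odd cycle of length 3: 8 -> 1 -> 3 -> 8)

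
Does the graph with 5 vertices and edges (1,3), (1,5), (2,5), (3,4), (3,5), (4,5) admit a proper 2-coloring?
No (odd cycle of length 3: 5 -> 1 -> 3 -> 5)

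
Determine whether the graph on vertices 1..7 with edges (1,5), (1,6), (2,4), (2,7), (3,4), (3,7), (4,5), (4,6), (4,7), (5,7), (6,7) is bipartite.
No (odd cycle of length 3: 7 -> 5 -> 4 -> 7)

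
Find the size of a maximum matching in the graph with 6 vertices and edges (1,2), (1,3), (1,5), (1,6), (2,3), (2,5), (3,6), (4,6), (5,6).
3 (matching: (1,3), (2,5), (4,6); upper bound floor(n/2) = floor(6/2) = 3)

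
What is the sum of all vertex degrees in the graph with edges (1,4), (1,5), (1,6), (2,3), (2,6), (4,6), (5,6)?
14 (handshake: sum of degrees = 2|E| = 2 x 7 = 14)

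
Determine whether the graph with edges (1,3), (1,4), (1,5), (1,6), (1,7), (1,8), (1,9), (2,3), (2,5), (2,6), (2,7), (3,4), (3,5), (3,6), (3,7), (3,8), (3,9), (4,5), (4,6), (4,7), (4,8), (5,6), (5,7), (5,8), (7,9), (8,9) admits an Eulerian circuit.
No (4 vertices have odd degree: {1, 5, 6, 8}; Eulerian circuit requires 0)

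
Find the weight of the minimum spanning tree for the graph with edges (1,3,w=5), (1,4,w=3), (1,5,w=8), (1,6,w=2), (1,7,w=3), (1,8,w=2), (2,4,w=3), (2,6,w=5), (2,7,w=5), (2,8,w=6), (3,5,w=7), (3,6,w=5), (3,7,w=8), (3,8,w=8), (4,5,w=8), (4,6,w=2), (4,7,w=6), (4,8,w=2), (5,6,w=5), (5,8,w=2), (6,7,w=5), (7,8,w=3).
19 (MST edges: (1,3,w=5), (1,6,w=2), (1,7,w=3), (1,8,w=2), (2,4,w=3), (4,6,w=2), (5,8,w=2); sum of weights 5 + 2 + 3 + 2 + 3 + 2 + 2 = 19)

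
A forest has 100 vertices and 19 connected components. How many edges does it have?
81 (Each of the 19 component trees on V_i vertices has V_i - 1 edges; summing gives V - C = 100 - 19 = 81)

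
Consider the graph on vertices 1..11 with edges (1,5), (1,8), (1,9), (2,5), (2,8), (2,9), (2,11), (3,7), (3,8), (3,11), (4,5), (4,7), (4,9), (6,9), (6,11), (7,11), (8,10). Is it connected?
Yes (BFS from 1 visits [1, 5, 8, 9, 2, 4, 3, 10, 6, 11, 7] — all 11 vertices reached)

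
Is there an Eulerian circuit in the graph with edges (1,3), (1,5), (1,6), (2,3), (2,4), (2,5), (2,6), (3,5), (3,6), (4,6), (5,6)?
No (2 vertices have odd degree: {1, 6}; Eulerian circuit requires 0)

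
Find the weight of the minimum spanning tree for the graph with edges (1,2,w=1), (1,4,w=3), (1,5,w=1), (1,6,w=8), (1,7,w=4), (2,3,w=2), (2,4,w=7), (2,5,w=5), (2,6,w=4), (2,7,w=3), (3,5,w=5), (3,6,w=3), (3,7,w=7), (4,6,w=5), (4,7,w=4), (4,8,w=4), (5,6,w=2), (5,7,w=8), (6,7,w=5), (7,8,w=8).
16 (MST edges: (1,2,w=1), (1,4,w=3), (1,5,w=1), (2,3,w=2), (2,7,w=3), (4,8,w=4), (5,6,w=2); sum of weights 1 + 3 + 1 + 2 + 3 + 4 + 2 = 16)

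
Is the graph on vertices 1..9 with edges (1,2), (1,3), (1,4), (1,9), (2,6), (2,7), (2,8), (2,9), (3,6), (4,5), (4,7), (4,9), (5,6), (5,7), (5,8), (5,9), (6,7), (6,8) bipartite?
No (odd cycle of length 3: 9 -> 1 -> 2 -> 9)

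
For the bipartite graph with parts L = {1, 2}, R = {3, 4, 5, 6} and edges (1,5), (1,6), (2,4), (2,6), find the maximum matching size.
2 (matching: (1,5), (2,6); upper bound min(|L|,|R|) = min(2,4) = 2)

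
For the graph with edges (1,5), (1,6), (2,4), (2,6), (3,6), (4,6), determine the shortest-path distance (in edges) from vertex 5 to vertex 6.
2 (path: 5 -> 1 -> 6, 2 edges)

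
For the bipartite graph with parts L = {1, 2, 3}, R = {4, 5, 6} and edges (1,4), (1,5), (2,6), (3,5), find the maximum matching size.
3 (matching: (1,4), (2,6), (3,5); upper bound min(|L|,|R|) = min(3,3) = 3)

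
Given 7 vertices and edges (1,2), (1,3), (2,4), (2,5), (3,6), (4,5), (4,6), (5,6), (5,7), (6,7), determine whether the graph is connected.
Yes (BFS from 1 visits [1, 2, 3, 4, 5, 6, 7] — all 7 vertices reached)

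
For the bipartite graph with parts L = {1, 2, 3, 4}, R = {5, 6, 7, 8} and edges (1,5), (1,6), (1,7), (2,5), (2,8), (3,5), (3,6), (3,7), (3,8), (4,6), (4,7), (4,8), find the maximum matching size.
4 (matching: (1,7), (2,8), (3,5), (4,6); upper bound min(|L|,|R|) = min(4,4) = 4)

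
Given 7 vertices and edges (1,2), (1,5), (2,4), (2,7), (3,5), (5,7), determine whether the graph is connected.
No, it has 2 components: {1, 2, 3, 4, 5, 7}, {6}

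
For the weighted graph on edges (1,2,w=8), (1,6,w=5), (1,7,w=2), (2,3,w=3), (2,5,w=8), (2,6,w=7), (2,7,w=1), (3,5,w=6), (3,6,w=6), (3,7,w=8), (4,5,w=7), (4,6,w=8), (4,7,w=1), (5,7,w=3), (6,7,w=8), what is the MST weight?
15 (MST edges: (1,6,w=5), (1,7,w=2), (2,3,w=3), (2,7,w=1), (4,7,w=1), (5,7,w=3); sum of weights 5 + 2 + 3 + 1 + 1 + 3 = 15)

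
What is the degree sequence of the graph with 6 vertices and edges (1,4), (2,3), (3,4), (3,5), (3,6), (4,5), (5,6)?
[4, 3, 3, 2, 1, 1] (degrees: deg(1)=1, deg(2)=1, deg(3)=4, deg(4)=3, deg(5)=3, deg(6)=2)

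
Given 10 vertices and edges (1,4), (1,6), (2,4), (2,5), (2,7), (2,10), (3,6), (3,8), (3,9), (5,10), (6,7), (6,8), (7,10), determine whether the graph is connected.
Yes (BFS from 1 visits [1, 4, 6, 2, 3, 7, 8, 5, 10, 9] — all 10 vertices reached)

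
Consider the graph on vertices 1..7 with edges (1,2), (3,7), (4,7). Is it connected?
No, it has 4 components: {1, 2}, {3, 4, 7}, {5}, {6}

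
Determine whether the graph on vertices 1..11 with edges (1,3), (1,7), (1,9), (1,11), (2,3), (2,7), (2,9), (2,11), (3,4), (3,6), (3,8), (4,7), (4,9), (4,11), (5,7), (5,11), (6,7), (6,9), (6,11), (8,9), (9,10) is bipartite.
Yes. Partition: {1, 2, 4, 5, 6, 8, 10}, {3, 7, 9, 11}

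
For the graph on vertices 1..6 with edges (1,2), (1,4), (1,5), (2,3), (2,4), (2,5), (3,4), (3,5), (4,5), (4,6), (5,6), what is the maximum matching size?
3 (matching: (1,2), (3,4), (5,6); upper bound floor(n/2) = floor(6/2) = 3)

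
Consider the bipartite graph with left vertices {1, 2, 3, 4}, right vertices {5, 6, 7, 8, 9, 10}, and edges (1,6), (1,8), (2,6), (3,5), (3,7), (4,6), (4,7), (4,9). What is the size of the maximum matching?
4 (matching: (1,8), (2,6), (3,7), (4,9); upper bound min(|L|,|R|) = min(4,6) = 4)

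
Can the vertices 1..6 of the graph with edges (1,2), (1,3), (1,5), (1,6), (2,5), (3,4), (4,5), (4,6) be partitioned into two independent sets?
No (odd cycle of length 3: 5 -> 1 -> 2 -> 5)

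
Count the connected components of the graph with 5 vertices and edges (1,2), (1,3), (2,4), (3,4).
2 (components: {1, 2, 3, 4}, {5})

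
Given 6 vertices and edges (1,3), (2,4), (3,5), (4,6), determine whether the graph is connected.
No, it has 2 components: {1, 3, 5}, {2, 4, 6}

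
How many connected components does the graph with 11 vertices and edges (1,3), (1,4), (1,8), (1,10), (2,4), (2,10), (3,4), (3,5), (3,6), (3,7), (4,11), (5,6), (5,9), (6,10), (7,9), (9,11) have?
1 (components: {1, 2, 3, 4, 5, 6, 7, 8, 9, 10, 11})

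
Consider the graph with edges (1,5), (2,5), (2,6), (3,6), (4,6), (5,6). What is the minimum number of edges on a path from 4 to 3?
2 (path: 4 -> 6 -> 3, 2 edges)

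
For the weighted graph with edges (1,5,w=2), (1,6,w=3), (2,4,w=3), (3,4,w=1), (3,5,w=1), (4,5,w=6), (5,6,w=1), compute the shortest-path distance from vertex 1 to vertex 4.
4 (path: 1 -> 5 -> 3 -> 4; weights 2 + 1 + 1 = 4)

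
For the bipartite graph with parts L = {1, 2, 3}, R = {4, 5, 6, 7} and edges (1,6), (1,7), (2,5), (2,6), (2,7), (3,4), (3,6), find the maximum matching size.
3 (matching: (1,7), (2,5), (3,6); upper bound min(|L|,|R|) = min(3,4) = 3)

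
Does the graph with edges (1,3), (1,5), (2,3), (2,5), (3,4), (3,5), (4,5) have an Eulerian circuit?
Yes (the graph is connected and all 5 vertices have even degree)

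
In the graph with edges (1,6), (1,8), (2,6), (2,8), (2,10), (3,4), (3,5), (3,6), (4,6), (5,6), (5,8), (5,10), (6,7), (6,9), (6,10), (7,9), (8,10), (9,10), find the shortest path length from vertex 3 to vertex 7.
2 (path: 3 -> 6 -> 7, 2 edges)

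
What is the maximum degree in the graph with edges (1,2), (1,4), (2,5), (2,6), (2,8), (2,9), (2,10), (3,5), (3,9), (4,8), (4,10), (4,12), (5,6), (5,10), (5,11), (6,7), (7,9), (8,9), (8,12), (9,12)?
6 (attained at vertex 2)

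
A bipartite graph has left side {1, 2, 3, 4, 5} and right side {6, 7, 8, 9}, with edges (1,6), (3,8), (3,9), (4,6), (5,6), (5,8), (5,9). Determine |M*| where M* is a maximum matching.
3 (matching: (1,6), (3,9), (5,8); upper bound min(|L|,|R|) = min(5,4) = 4)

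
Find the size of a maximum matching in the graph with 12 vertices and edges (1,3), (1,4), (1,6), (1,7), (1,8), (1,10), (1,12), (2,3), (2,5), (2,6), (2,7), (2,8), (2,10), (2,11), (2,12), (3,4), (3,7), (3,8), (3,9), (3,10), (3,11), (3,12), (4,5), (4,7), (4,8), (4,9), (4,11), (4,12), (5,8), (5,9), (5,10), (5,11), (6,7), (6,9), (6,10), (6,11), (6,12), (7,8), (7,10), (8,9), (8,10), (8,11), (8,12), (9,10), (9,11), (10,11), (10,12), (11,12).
6 (matching: (1,8), (2,7), (3,9), (4,5), (6,11), (10,12); upper bound floor(n/2) = floor(12/2) = 6)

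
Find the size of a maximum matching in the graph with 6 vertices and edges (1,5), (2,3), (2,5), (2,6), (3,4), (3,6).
3 (matching: (1,5), (2,6), (3,4); upper bound floor(n/2) = floor(6/2) = 3)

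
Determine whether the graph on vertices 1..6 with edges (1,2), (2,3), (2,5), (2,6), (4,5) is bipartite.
Yes. Partition: {1, 3, 5, 6}, {2, 4}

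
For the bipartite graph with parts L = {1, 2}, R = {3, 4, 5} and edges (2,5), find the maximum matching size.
1 (matching: (2,5); upper bound min(|L|,|R|) = min(2,3) = 2)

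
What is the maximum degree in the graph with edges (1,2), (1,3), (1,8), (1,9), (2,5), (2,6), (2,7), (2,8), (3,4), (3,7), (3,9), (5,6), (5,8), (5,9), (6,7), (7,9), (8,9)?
5 (attained at vertices 2, 9)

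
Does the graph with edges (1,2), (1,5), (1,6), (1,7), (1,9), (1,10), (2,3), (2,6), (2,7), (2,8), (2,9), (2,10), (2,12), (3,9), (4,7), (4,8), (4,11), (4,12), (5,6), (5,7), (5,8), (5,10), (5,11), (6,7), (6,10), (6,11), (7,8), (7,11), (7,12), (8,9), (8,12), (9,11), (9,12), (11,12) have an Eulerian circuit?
Yes (the graph is connected and all 12 vertices have even degree)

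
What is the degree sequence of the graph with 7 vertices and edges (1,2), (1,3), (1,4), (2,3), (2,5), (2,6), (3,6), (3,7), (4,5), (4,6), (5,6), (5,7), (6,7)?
[5, 4, 4, 4, 3, 3, 3] (degrees: deg(1)=3, deg(2)=4, deg(3)=4, deg(4)=3, deg(5)=4, deg(6)=5, deg(7)=3)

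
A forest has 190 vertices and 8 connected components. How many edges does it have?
182 (Each of the 8 component trees on V_i vertices has V_i - 1 edges; summing gives V - C = 190 - 8 = 182)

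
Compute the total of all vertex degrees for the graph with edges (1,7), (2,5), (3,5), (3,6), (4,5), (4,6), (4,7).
14 (handshake: sum of degrees = 2|E| = 2 x 7 = 14)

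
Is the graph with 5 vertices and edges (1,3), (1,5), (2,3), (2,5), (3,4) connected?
Yes (BFS from 1 visits [1, 3, 5, 2, 4] — all 5 vertices reached)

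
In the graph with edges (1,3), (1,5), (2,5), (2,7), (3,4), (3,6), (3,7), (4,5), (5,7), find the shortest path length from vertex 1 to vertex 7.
2 (path: 1 -> 3 -> 7, 2 edges)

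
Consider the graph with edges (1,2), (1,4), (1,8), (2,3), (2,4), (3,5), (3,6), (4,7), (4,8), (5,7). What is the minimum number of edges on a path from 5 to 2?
2 (path: 5 -> 3 -> 2, 2 edges)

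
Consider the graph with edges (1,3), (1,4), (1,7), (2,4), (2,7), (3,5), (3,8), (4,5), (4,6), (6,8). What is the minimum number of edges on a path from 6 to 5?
2 (path: 6 -> 4 -> 5, 2 edges)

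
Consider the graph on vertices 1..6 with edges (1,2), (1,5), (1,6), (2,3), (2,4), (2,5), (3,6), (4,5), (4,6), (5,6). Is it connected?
Yes (BFS from 1 visits [1, 2, 5, 6, 3, 4] — all 6 vertices reached)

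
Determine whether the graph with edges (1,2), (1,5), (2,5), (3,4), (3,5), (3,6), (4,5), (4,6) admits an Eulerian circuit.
No (2 vertices have odd degree: {3, 4}; Eulerian circuit requires 0)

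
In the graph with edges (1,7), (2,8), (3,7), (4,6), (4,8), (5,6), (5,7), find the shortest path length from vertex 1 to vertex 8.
5 (path: 1 -> 7 -> 5 -> 6 -> 4 -> 8, 5 edges)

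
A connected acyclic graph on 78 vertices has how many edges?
77 (A tree on V vertices has V - 1 edges, so 78 - 1 = 77)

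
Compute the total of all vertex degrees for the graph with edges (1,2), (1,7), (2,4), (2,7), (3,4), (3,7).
12 (handshake: sum of degrees = 2|E| = 2 x 6 = 12)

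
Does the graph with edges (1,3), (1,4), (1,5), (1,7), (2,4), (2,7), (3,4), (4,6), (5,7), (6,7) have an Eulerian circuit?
Yes (the graph is connected and all 7 vertices have even degree)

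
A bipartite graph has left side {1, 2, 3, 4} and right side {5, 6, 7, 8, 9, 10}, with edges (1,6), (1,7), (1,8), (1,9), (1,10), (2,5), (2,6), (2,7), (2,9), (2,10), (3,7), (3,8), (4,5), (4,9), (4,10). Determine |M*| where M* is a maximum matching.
4 (matching: (1,10), (2,7), (3,8), (4,9); upper bound min(|L|,|R|) = min(4,6) = 4)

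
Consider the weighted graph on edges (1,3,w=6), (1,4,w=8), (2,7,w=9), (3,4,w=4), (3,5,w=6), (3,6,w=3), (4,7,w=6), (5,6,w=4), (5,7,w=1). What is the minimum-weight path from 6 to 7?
5 (path: 6 -> 5 -> 7; weights 4 + 1 = 5)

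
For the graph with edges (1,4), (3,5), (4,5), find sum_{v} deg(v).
6 (handshake: sum of degrees = 2|E| = 2 x 3 = 6)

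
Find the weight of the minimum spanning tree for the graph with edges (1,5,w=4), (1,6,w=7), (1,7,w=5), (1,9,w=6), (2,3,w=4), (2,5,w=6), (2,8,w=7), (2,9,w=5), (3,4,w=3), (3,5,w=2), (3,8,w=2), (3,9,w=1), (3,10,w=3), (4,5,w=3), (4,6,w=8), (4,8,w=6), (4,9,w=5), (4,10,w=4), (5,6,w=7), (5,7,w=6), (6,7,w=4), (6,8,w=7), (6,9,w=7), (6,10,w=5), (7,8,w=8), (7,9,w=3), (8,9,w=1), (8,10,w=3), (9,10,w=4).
25 (MST edges: (1,5,w=4), (2,3,w=4), (3,4,w=3), (3,5,w=2), (3,9,w=1), (3,10,w=3), (6,7,w=4), (7,9,w=3), (8,9,w=1); sum of weights 4 + 4 + 3 + 2 + 1 + 3 + 4 + 3 + 1 = 25)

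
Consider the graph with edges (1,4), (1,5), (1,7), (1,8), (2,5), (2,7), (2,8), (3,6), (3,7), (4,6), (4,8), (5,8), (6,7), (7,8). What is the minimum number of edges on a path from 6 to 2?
2 (path: 6 -> 7 -> 2, 2 edges)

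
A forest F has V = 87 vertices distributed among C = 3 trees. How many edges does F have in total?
84 (Each of the 3 component trees on V_i vertices has V_i - 1 edges; summing gives V - C = 87 - 3 = 84)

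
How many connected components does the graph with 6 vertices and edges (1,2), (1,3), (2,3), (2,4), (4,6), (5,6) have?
1 (components: {1, 2, 3, 4, 5, 6})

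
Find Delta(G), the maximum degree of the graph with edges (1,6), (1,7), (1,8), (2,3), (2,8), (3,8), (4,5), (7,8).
4 (attained at vertex 8)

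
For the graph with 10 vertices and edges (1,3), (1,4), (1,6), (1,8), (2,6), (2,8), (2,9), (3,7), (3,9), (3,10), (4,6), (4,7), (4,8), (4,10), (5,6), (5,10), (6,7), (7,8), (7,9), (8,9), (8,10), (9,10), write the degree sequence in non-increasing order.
[6, 5, 5, 5, 5, 5, 4, 4, 3, 2] (degrees: deg(1)=4, deg(2)=3, deg(3)=4, deg(4)=5, deg(5)=2, deg(6)=5, deg(7)=5, deg(8)=6, deg(9)=5, deg(10)=5)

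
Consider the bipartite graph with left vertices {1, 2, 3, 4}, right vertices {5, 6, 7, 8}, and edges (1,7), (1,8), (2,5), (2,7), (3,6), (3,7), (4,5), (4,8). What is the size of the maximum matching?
4 (matching: (1,8), (2,7), (3,6), (4,5); upper bound min(|L|,|R|) = min(4,4) = 4)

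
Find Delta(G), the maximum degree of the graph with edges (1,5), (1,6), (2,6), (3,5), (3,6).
3 (attained at vertex 6)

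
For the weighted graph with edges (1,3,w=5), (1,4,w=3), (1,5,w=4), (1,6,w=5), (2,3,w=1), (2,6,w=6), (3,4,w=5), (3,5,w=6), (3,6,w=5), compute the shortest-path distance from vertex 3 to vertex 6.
5 (path: 3 -> 6; weights 5 = 5)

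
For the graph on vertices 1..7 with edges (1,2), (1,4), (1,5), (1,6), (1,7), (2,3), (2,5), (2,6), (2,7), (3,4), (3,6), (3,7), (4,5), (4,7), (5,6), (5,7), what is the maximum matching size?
3 (matching: (1,6), (2,5), (3,7); upper bound floor(n/2) = floor(7/2) = 3)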